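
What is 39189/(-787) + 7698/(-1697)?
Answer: -72562059/1335539 ≈ -54.332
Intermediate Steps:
39189/(-787) + 7698/(-1697) = 39189*(-1/787) + 7698*(-1/1697) = -39189/787 - 7698/1697 = -72562059/1335539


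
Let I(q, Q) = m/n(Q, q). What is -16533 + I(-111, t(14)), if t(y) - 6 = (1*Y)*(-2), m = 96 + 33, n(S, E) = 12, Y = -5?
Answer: -66089/4 ≈ -16522.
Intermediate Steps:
m = 129
t(y) = 16 (t(y) = 6 + (1*(-5))*(-2) = 6 - 5*(-2) = 6 + 10 = 16)
I(q, Q) = 43/4 (I(q, Q) = 129/12 = 129*(1/12) = 43/4)
-16533 + I(-111, t(14)) = -16533 + 43/4 = -66089/4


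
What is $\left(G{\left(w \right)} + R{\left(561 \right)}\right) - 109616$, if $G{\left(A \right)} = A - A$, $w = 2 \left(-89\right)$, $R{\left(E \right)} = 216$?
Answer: $-109400$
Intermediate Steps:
$w = -178$
$G{\left(A \right)} = 0$
$\left(G{\left(w \right)} + R{\left(561 \right)}\right) - 109616 = \left(0 + 216\right) - 109616 = 216 - 109616 = -109400$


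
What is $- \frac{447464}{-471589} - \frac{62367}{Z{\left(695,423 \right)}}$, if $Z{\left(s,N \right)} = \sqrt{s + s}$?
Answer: $\frac{447464}{471589} - \frac{62367 \sqrt{1390}}{1390} \approx -1671.9$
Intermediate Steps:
$Z{\left(s,N \right)} = \sqrt{2} \sqrt{s}$ ($Z{\left(s,N \right)} = \sqrt{2 s} = \sqrt{2} \sqrt{s}$)
$- \frac{447464}{-471589} - \frac{62367}{Z{\left(695,423 \right)}} = - \frac{447464}{-471589} - \frac{62367}{\sqrt{2} \sqrt{695}} = \left(-447464\right) \left(- \frac{1}{471589}\right) - \frac{62367}{\sqrt{1390}} = \frac{447464}{471589} - 62367 \frac{\sqrt{1390}}{1390} = \frac{447464}{471589} - \frac{62367 \sqrt{1390}}{1390}$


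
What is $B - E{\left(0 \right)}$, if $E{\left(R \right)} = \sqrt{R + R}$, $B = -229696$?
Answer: $-229696$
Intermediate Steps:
$E{\left(R \right)} = \sqrt{2} \sqrt{R}$ ($E{\left(R \right)} = \sqrt{2 R} = \sqrt{2} \sqrt{R}$)
$B - E{\left(0 \right)} = -229696 - \sqrt{2} \sqrt{0} = -229696 - \sqrt{2} \cdot 0 = -229696 - 0 = -229696 + 0 = -229696$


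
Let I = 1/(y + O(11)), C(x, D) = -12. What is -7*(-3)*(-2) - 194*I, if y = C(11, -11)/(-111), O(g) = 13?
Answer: -284/5 ≈ -56.800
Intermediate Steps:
y = 4/37 (y = -12/(-111) = -12*(-1/111) = 4/37 ≈ 0.10811)
I = 37/485 (I = 1/(4/37 + 13) = 1/(485/37) = 37/485 ≈ 0.076289)
-7*(-3)*(-2) - 194*I = -7*(-3)*(-2) - 194*37/485 = 21*(-2) - 74/5 = -42 - 74/5 = -284/5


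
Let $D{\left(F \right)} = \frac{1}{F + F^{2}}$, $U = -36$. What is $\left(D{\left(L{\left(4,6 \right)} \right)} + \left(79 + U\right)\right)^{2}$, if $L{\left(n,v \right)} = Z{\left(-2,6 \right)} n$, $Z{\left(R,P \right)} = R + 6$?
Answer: $\frac{136819809}{73984} \approx 1849.3$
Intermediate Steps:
$Z{\left(R,P \right)} = 6 + R$
$L{\left(n,v \right)} = 4 n$ ($L{\left(n,v \right)} = \left(6 - 2\right) n = 4 n$)
$\left(D{\left(L{\left(4,6 \right)} \right)} + \left(79 + U\right)\right)^{2} = \left(\frac{1}{4 \cdot 4 \left(1 + 4 \cdot 4\right)} + \left(79 - 36\right)\right)^{2} = \left(\frac{1}{16 \left(1 + 16\right)} + 43\right)^{2} = \left(\frac{1}{16 \cdot 17} + 43\right)^{2} = \left(\frac{1}{16} \cdot \frac{1}{17} + 43\right)^{2} = \left(\frac{1}{272} + 43\right)^{2} = \left(\frac{11697}{272}\right)^{2} = \frac{136819809}{73984}$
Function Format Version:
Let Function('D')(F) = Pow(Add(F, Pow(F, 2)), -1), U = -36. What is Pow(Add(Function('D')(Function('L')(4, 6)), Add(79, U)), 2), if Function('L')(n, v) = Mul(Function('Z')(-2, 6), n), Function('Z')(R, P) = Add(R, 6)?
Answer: Rational(136819809, 73984) ≈ 1849.3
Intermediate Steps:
Function('Z')(R, P) = Add(6, R)
Function('L')(n, v) = Mul(4, n) (Function('L')(n, v) = Mul(Add(6, -2), n) = Mul(4, n))
Pow(Add(Function('D')(Function('L')(4, 6)), Add(79, U)), 2) = Pow(Add(Mul(Pow(Mul(4, 4), -1), Pow(Add(1, Mul(4, 4)), -1)), Add(79, -36)), 2) = Pow(Add(Mul(Pow(16, -1), Pow(Add(1, 16), -1)), 43), 2) = Pow(Add(Mul(Rational(1, 16), Pow(17, -1)), 43), 2) = Pow(Add(Mul(Rational(1, 16), Rational(1, 17)), 43), 2) = Pow(Add(Rational(1, 272), 43), 2) = Pow(Rational(11697, 272), 2) = Rational(136819809, 73984)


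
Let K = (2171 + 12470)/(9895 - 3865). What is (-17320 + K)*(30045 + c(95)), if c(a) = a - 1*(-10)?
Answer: -522124795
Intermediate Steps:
c(a) = 10 + a (c(a) = a + 10 = 10 + a)
K = 14641/6030 ≈ 2.4280
(-17320 + K)*(30045 + c(95)) = (-17320 + 14641/6030)*(30045 + (10 + 95)) = -104424959*(30045 + 105)/6030 = -104424959/6030*30150 = -522124795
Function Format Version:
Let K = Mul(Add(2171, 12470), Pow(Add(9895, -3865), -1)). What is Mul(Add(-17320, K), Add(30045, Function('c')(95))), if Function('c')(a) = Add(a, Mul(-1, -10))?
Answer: -522124795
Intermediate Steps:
Function('c')(a) = Add(10, a) (Function('c')(a) = Add(a, 10) = Add(10, a))
K = Rational(14641, 6030) (K = Mul(14641, Pow(6030, -1)) = Mul(14641, Rational(1, 6030)) = Rational(14641, 6030) ≈ 2.4280)
Mul(Add(-17320, K), Add(30045, Function('c')(95))) = Mul(Add(-17320, Rational(14641, 6030)), Add(30045, Add(10, 95))) = Mul(Rational(-104424959, 6030), Add(30045, 105)) = Mul(Rational(-104424959, 6030), 30150) = -522124795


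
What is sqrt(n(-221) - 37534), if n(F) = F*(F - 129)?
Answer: 6*sqrt(1106) ≈ 199.54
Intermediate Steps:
n(F) = F*(-129 + F)
sqrt(n(-221) - 37534) = sqrt(-221*(-129 - 221) - 37534) = sqrt(-221*(-350) - 37534) = sqrt(77350 - 37534) = sqrt(39816) = 6*sqrt(1106)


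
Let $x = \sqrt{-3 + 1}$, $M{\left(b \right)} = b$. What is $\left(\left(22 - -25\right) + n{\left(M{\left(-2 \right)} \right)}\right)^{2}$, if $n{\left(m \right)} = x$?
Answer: $\left(47 + i \sqrt{2}\right)^{2} \approx 2207.0 + 132.94 i$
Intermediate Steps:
$x = i \sqrt{2}$ ($x = \sqrt{-2} = i \sqrt{2} \approx 1.4142 i$)
$n{\left(m \right)} = i \sqrt{2}$
$\left(\left(22 - -25\right) + n{\left(M{\left(-2 \right)} \right)}\right)^{2} = \left(\left(22 - -25\right) + i \sqrt{2}\right)^{2} = \left(\left(22 + 25\right) + i \sqrt{2}\right)^{2} = \left(47 + i \sqrt{2}\right)^{2}$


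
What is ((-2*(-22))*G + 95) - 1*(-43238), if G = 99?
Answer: 47689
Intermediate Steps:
((-2*(-22))*G + 95) - 1*(-43238) = (-2*(-22)*99 + 95) - 1*(-43238) = (44*99 + 95) + 43238 = (4356 + 95) + 43238 = 4451 + 43238 = 47689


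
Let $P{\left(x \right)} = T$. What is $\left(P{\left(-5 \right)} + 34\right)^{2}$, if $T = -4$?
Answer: $900$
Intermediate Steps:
$P{\left(x \right)} = -4$
$\left(P{\left(-5 \right)} + 34\right)^{2} = \left(-4 + 34\right)^{2} = 30^{2} = 900$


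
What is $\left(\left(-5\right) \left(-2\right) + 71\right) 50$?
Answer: $4050$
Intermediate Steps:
$\left(\left(-5\right) \left(-2\right) + 71\right) 50 = \left(10 + 71\right) 50 = 81 \cdot 50 = 4050$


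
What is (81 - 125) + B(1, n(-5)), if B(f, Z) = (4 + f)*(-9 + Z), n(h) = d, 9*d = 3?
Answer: -262/3 ≈ -87.333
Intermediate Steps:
d = ⅓ (d = (⅑)*3 = ⅓ ≈ 0.33333)
n(h) = ⅓
B(f, Z) = (-9 + Z)*(4 + f)
(81 - 125) + B(1, n(-5)) = (81 - 125) + (-36 - 9*1 + 4*(⅓) + (⅓)*1) = -44 + (-36 - 9 + 4/3 + ⅓) = -44 - 130/3 = -262/3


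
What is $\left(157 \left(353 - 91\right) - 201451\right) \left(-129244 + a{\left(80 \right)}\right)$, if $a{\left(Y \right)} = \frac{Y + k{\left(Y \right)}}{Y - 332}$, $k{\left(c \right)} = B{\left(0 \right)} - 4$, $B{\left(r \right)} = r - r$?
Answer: $\frac{145040410883}{7} \approx 2.072 \cdot 10^{10}$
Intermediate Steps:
$B{\left(r \right)} = 0$
$k{\left(c \right)} = -4$ ($k{\left(c \right)} = 0 - 4 = -4$)
$a{\left(Y \right)} = \frac{-4 + Y}{-332 + Y}$ ($a{\left(Y \right)} = \frac{Y - 4}{Y - 332} = \frac{-4 + Y}{-332 + Y}$)
$\left(157 \left(353 - 91\right) - 201451\right) \left(-129244 + a{\left(80 \right)}\right) = \left(157 \left(353 - 91\right) - 201451\right) \left(-129244 + \frac{-4 + 80}{-332 + 80}\right) = \left(157 \cdot 262 - 201451\right) \left(-129244 + \frac{1}{-252} \cdot 76\right) = \left(41134 - 201451\right) \left(-129244 - \frac{19}{63}\right) = - 160317 \left(-129244 - \frac{19}{63}\right) = \left(-160317\right) \left(- \frac{8142391}{63}\right) = \frac{145040410883}{7}$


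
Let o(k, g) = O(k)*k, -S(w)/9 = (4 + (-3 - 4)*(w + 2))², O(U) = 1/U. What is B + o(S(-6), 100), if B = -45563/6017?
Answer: -39546/6017 ≈ -6.5724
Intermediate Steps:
B = -45563/6017 (B = -45563*1/6017 = -45563/6017 ≈ -7.5724)
S(w) = -9*(-10 - 7*w)² (S(w) = -9*(4 + (-3 - 4)*(w + 2))² = -9*(4 - 7*(2 + w))² = -9*(4 + (-14 - 7*w))² = -9*(-10 - 7*w)²)
o(k, g) = 1 (o(k, g) = k/k = 1)
B + o(S(-6), 100) = -45563/6017 + 1 = -39546/6017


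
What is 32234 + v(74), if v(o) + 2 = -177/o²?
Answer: 176502255/5476 ≈ 32232.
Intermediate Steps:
v(o) = -2 - 177/o²
32234 + v(74) = 32234 + (-2 - 177/74²) = 32234 + (-2 - 177*1/5476) = 32234 + (-2 - 177/5476) = 32234 - 11129/5476 = 176502255/5476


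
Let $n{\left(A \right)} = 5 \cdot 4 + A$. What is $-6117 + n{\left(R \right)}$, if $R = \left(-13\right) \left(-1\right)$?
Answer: $-6084$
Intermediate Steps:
$R = 13$
$n{\left(A \right)} = 20 + A$
$-6117 + n{\left(R \right)} = -6117 + \left(20 + 13\right) = -6117 + 33 = -6084$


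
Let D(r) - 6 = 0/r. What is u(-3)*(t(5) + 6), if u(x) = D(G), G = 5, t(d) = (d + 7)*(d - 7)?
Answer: -108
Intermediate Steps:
t(d) = (-7 + d)*(7 + d) (t(d) = (7 + d)*(-7 + d) = (-7 + d)*(7 + d))
D(r) = 6 (D(r) = 6 + 0/r = 6 + 0 = 6)
u(x) = 6
u(-3)*(t(5) + 6) = 6*((-49 + 5²) + 6) = 6*((-49 + 25) + 6) = 6*(-24 + 6) = 6*(-18) = -108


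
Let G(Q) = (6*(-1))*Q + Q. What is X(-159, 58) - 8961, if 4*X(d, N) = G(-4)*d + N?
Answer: -19483/2 ≈ -9741.5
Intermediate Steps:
G(Q) = -5*Q (G(Q) = -6*Q + Q = -5*Q)
X(d, N) = 5*d + N/4 (X(d, N) = ((-5*(-4))*d + N)/4 = (20*d + N)/4 = (N + 20*d)/4 = 5*d + N/4)
X(-159, 58) - 8961 = (5*(-159) + (1/4)*58) - 8961 = (-795 + 29/2) - 8961 = -1561/2 - 8961 = -19483/2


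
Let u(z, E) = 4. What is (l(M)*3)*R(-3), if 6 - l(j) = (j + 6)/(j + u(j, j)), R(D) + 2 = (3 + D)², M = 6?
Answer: -144/5 ≈ -28.800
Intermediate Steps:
R(D) = -2 + (3 + D)²
l(j) = 6 - (6 + j)/(4 + j) (l(j) = 6 - (j + 6)/(j + 4) = 6 - (6 + j)/(4 + j))
(l(M)*3)*R(-3) = (((18 + 5*6)/(4 + 6))*3)*(-2 + (3 - 3)²) = (((18 + 30)/10)*3)*(-2 + 0²) = (((⅒)*48)*3)*(-2 + 0) = ((24/5)*3)*(-2) = (72/5)*(-2) = -144/5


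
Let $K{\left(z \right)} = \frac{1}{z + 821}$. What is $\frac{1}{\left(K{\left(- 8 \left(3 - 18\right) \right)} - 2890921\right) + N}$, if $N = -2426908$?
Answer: $- \frac{941}{5004077088} \approx -1.8805 \cdot 10^{-7}$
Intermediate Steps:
$K{\left(z \right)} = \frac{1}{821 + z}$
$\frac{1}{\left(K{\left(- 8 \left(3 - 18\right) \right)} - 2890921\right) + N} = \frac{1}{\left(\frac{1}{821 - 8 \left(3 - 18\right)} - 2890921\right) - 2426908} = \frac{1}{\left(\frac{1}{821 - -120} - 2890921\right) - 2426908} = \frac{1}{\left(\frac{1}{821 + 120} - 2890921\right) - 2426908} = \frac{1}{\left(\frac{1}{941} - 2890921\right) - 2426908} = \frac{1}{- \frac{2720356660}{941} - 2426908} = \frac{1}{- \frac{5004077088}{941}} = - \frac{941}{5004077088}$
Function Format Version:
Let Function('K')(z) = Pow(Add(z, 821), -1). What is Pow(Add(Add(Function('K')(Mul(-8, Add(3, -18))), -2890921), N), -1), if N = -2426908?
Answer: Rational(-941, 5004077088) ≈ -1.8805e-7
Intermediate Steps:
Function('K')(z) = Pow(Add(821, z), -1)
Pow(Add(Add(Function('K')(Mul(-8, Add(3, -18))), -2890921), N), -1) = Pow(Add(Add(Pow(Add(821, Mul(-8, Add(3, -18))), -1), -2890921), -2426908), -1) = Pow(Add(Add(Pow(Add(821, Mul(-8, -15)), -1), -2890921), -2426908), -1) = Pow(Add(Add(Pow(Add(821, 120), -1), -2890921), -2426908), -1) = Pow(Add(Add(Pow(941, -1), -2890921), -2426908), -1) = Pow(Add(Add(Rational(1, 941), -2890921), -2426908), -1) = Pow(Add(Rational(-2720356660, 941), -2426908), -1) = Pow(Rational(-5004077088, 941), -1) = Rational(-941, 5004077088)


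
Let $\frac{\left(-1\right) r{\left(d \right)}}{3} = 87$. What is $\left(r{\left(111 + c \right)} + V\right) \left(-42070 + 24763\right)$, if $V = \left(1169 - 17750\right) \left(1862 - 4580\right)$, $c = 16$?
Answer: $-779972786379$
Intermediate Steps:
$r{\left(d \right)} = -261$ ($r{\left(d \right)} = \left(-3\right) 87 = -261$)
$V = 45067158$ ($V = \left(-16581\right) \left(-2718\right) = 45067158$)
$\left(r{\left(111 + c \right)} + V\right) \left(-42070 + 24763\right) = \left(-261 + 45067158\right) \left(-42070 + 24763\right) = 45066897 \left(-17307\right) = -779972786379$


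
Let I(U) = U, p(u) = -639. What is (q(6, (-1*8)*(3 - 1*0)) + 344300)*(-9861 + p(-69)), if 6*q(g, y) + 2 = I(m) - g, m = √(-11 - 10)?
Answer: -3615136000 - 1750*I*√21 ≈ -3.6151e+9 - 8019.5*I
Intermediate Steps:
m = I*√21 (m = √(-21) = I*√21 ≈ 4.5826*I)
q(g, y) = -⅓ - g/6 + I*√21/6 (q(g, y) = -⅓ + (I*√21 - g)/6 = -⅓ + (-g + I*√21)/6 = -⅓ + (-g/6 + I*√21/6) = -⅓ - g/6 + I*√21/6)
(q(6, (-1*8)*(3 - 1*0)) + 344300)*(-9861 + p(-69)) = ((-⅓ - ⅙*6 + I*√21/6) + 344300)*(-9861 - 639) = ((-⅓ - 1 + I*√21/6) + 344300)*(-10500) = ((-4/3 + I*√21/6) + 344300)*(-10500) = (1032896/3 + I*√21/6)*(-10500) = -3615136000 - 1750*I*√21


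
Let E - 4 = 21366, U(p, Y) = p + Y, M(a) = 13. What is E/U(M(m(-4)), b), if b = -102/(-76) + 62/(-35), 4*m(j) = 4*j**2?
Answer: 28422100/16719 ≈ 1700.0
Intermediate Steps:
m(j) = j**2 (m(j) = (4*j**2)/4 = j**2)
b = -571/1330 (b = -102*(-1/76) + 62*(-1/35) = 51/38 - 62/35 = -571/1330 ≈ -0.42932)
U(p, Y) = Y + p
E = 21370 (E = 4 + 21366 = 21370)
E/U(M(m(-4)), b) = 21370/(-571/1330 + 13) = 21370/(16719/1330) = 21370*(1330/16719) = 28422100/16719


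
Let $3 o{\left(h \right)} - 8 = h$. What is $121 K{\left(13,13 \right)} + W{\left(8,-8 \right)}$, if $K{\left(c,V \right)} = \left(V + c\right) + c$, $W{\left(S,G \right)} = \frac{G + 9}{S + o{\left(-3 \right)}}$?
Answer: $\frac{136854}{29} \approx 4719.1$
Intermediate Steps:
$o{\left(h \right)} = \frac{8}{3} + \frac{h}{3}$
$W{\left(S,G \right)} = \frac{9 + G}{\frac{5}{3} + S}$ ($W{\left(S,G \right)} = \frac{G + 9}{S + \left(\frac{8}{3} + \frac{1}{3} \left(-3\right)\right)} = \frac{9 + G}{S + \left(\frac{8}{3} - 1\right)} = \frac{9 + G}{S + \frac{5}{3}} = \frac{9 + G}{\frac{5}{3} + S}$)
$K{\left(c,V \right)} = V + 2 c$
$121 K{\left(13,13 \right)} + W{\left(8,-8 \right)} = 121 \left(13 + 2 \cdot 13\right) + \frac{3 \left(9 - 8\right)}{5 + 3 \cdot 8} = 121 \left(13 + 26\right) + 3 \frac{1}{5 + 24} \cdot 1 = 121 \cdot 39 + 3 \cdot \frac{1}{29} \cdot 1 = 4719 + 3 \cdot \frac{1}{29} \cdot 1 = 4719 + \frac{3}{29} = \frac{136854}{29}$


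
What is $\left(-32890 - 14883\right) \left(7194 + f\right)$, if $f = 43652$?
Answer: $-2429065958$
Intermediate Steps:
$\left(-32890 - 14883\right) \left(7194 + f\right) = \left(-32890 - 14883\right) \left(7194 + 43652\right) = \left(-47773\right) 50846 = -2429065958$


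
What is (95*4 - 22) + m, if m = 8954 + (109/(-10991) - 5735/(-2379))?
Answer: 243549122842/26147589 ≈ 9314.4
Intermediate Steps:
m = 234188285980/26147589 (m = 8954 + (109*(-1/10991) - 5735*(-1/2379)) = 8954 + (-109/10991 + 5735/2379) = 8954 + 62774074/26147589 = 234188285980/26147589 ≈ 8956.4)
(95*4 - 22) + m = (95*4 - 22) + 234188285980/26147589 = (380 - 22) + 234188285980/26147589 = 358 + 234188285980/26147589 = 243549122842/26147589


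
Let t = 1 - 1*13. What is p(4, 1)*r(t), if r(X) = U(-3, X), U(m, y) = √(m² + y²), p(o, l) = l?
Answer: 3*√17 ≈ 12.369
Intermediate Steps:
t = -12 (t = 1 - 13 = -12)
r(X) = √(9 + X²) (r(X) = √((-3)² + X²) = √(9 + X²))
p(4, 1)*r(t) = 1*√(9 + (-12)²) = 1*√(9 + 144) = 1*√153 = 1*(3*√17) = 3*√17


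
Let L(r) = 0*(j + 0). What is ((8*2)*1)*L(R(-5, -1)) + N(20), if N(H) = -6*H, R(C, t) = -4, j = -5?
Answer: -120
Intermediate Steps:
L(r) = 0 (L(r) = 0*(-5 + 0) = 0*(-5) = 0)
((8*2)*1)*L(R(-5, -1)) + N(20) = ((8*2)*1)*0 - 6*20 = (16*1)*0 - 120 = 16*0 - 120 = 0 - 120 = -120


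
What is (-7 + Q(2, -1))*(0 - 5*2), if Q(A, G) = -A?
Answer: 90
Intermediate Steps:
(-7 + Q(2, -1))*(0 - 5*2) = (-7 - 1*2)*(0 - 5*2) = (-7 - 2)*(0 - 10) = -9*(-10) = 90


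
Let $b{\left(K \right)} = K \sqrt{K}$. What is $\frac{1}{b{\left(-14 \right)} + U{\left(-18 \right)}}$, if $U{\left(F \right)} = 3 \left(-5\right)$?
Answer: $\frac{i}{- 15 i + 14 \sqrt{14}} \approx -0.0050522 + 0.017643 i$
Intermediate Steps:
$b{\left(K \right)} = K^{\frac{3}{2}}$
$U{\left(F \right)} = -15$
$\frac{1}{b{\left(-14 \right)} + U{\left(-18 \right)}} = \frac{1}{\left(-14\right)^{\frac{3}{2}} - 15} = \frac{1}{- 14 i \sqrt{14} - 15} = \frac{1}{-15 - 14 i \sqrt{14}}$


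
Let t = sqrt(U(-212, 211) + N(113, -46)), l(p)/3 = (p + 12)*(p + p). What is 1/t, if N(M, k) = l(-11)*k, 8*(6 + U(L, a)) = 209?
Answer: 2*sqrt(48898)/24449 ≈ 0.018089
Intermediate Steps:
l(p) = 6*p*(12 + p) (l(p) = 3*((p + 12)*(p + p)) = 3*((12 + p)*(2*p)) = 3*(2*p*(12 + p)) = 6*p*(12 + p))
U(L, a) = 161/8 (U(L, a) = -6 + (1/8)*209 = -6 + 209/8 = 161/8)
N(M, k) = -66*k (N(M, k) = (6*(-11)*(12 - 11))*k = (6*(-11)*1)*k = -66*k)
t = sqrt(48898)/4 (t = sqrt(161/8 - 66*(-46)) = sqrt(161/8 + 3036) = sqrt(24449/8) = sqrt(48898)/4 ≈ 55.282)
1/t = 1/(sqrt(48898)/4) = 2*sqrt(48898)/24449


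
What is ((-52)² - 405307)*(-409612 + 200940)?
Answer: 84011973216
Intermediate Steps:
((-52)² - 405307)*(-409612 + 200940) = (2704 - 405307)*(-208672) = -402603*(-208672) = 84011973216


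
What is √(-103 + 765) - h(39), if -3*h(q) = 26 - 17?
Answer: 3 + √662 ≈ 28.729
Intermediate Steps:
h(q) = -3 (h(q) = -(26 - 17)/3 = -⅓*9 = -3)
√(-103 + 765) - h(39) = √(-103 + 765) - 1*(-3) = √662 + 3 = 3 + √662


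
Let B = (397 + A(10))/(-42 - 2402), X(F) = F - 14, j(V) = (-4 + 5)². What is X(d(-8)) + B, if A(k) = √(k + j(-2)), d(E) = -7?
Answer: -51721/2444 - √11/2444 ≈ -21.164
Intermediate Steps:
j(V) = 1 (j(V) = 1² = 1)
X(F) = -14 + F
A(k) = √(1 + k) (A(k) = √(k + 1) = √(1 + k))
B = -397/2444 - √11/2444 (B = (397 + √(1 + 10))/(-42 - 2402) = (397 + √11)/(-2444) = (397 + √11)*(-1/2444) = -397/2444 - √11/2444 ≈ -0.16380)
X(d(-8)) + B = (-14 - 7) + (-397/2444 - √11/2444) = -21 + (-397/2444 - √11/2444) = -51721/2444 - √11/2444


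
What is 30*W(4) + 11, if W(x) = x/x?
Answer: 41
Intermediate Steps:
W(x) = 1
30*W(4) + 11 = 30*1 + 11 = 30 + 11 = 41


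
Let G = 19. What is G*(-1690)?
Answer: -32110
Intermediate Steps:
G*(-1690) = 19*(-1690) = -32110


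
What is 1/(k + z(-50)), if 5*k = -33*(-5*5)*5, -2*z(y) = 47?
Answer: 2/1603 ≈ 0.0012477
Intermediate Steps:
z(y) = -47/2 (z(y) = -½*47 = -47/2)
k = 825 (k = (-33*(-5*5)*5)/5 = (-(-825)*5)/5 = (-33*(-125))/5 = (⅕)*4125 = 825)
1/(k + z(-50)) = 1/(825 - 47/2) = 1/(1603/2) = 2/1603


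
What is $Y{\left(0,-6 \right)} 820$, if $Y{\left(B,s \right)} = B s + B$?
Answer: $0$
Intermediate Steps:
$Y{\left(B,s \right)} = B + B s$
$Y{\left(0,-6 \right)} 820 = 0 \left(1 - 6\right) 820 = 0 \left(-5\right) 820 = 0 \cdot 820 = 0$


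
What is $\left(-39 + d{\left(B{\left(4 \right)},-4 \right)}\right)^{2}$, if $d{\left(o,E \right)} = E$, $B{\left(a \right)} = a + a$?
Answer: $1849$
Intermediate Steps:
$B{\left(a \right)} = 2 a$
$\left(-39 + d{\left(B{\left(4 \right)},-4 \right)}\right)^{2} = \left(-39 - 4\right)^{2} = \left(-43\right)^{2} = 1849$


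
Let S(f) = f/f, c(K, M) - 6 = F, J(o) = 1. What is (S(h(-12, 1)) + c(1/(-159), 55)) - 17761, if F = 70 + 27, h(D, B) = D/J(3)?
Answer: -17657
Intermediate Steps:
h(D, B) = D (h(D, B) = D/1 = D*1 = D)
F = 97
c(K, M) = 103 (c(K, M) = 6 + 97 = 103)
S(f) = 1
(S(h(-12, 1)) + c(1/(-159), 55)) - 17761 = (1 + 103) - 17761 = 104 - 17761 = -17657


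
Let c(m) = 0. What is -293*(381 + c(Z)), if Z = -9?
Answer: -111633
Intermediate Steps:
-293*(381 + c(Z)) = -293*(381 + 0) = -293*381 = -111633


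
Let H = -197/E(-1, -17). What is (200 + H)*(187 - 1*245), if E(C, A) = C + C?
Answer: -17313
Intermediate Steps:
E(C, A) = 2*C
H = 197/2 (H = -197/(2*(-1)) = -197/(-2) = -197*(-1/2) = 197/2 ≈ 98.500)
(200 + H)*(187 - 1*245) = (200 + 197/2)*(187 - 1*245) = 597*(187 - 245)/2 = (597/2)*(-58) = -17313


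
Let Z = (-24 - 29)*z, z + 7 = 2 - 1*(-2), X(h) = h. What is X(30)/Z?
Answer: 10/53 ≈ 0.18868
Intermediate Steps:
z = -3 (z = -7 + (2 - 1*(-2)) = -7 + (2 + 2) = -7 + 4 = -3)
Z = 159 (Z = (-24 - 29)*(-3) = -53*(-3) = 159)
X(30)/Z = 30/159 = 30*(1/159) = 10/53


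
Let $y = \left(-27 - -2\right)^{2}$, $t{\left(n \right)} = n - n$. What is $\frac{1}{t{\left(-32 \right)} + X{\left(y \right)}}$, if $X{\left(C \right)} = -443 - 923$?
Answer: $- \frac{1}{1366} \approx -0.00073206$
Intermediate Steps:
$t{\left(n \right)} = 0$
$y = 625$ ($y = \left(-27 + \left(-8 + 10\right)\right)^{2} = \left(-27 + 2\right)^{2} = \left(-25\right)^{2} = 625$)
$X{\left(C \right)} = -1366$ ($X{\left(C \right)} = -443 - 923 = -1366$)
$\frac{1}{t{\left(-32 \right)} + X{\left(y \right)}} = \frac{1}{0 - 1366} = \frac{1}{-1366} = - \frac{1}{1366}$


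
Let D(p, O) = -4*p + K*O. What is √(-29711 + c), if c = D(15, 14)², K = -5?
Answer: I*√12811 ≈ 113.19*I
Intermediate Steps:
D(p, O) = -5*O - 4*p (D(p, O) = -4*p - 5*O = -5*O - 4*p)
c = 16900 (c = (-5*14 - 4*15)² = (-70 - 60)² = (-130)² = 16900)
√(-29711 + c) = √(-29711 + 16900) = √(-12811) = I*√12811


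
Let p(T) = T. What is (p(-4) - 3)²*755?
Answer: 36995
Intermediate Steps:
(p(-4) - 3)²*755 = (-4 - 3)²*755 = (-7)²*755 = 49*755 = 36995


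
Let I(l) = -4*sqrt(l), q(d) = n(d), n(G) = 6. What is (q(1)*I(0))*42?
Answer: 0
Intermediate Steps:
q(d) = 6
(q(1)*I(0))*42 = (6*(-4*sqrt(0)))*42 = (6*(-4*0))*42 = (6*0)*42 = 0*42 = 0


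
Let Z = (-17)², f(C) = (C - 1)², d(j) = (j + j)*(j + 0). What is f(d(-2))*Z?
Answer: 14161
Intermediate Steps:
d(j) = 2*j² (d(j) = (2*j)*j = 2*j²)
f(C) = (-1 + C)²
Z = 289
f(d(-2))*Z = (-1 + 2*(-2)²)²*289 = (-1 + 2*4)²*289 = (-1 + 8)²*289 = 7²*289 = 49*289 = 14161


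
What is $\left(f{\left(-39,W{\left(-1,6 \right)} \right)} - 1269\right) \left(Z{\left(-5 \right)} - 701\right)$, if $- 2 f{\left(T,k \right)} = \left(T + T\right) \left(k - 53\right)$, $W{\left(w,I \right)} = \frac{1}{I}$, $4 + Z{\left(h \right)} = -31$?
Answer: $2450512$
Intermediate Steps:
$Z{\left(h \right)} = -35$ ($Z{\left(h \right)} = -4 - 31 = -35$)
$f{\left(T,k \right)} = - T \left(-53 + k\right)$ ($f{\left(T,k \right)} = - \frac{\left(T + T\right) \left(k - 53\right)}{2} = - \frac{2 T \left(-53 + k\right)}{2} = - T \left(-53 + k\right)$)
$\left(f{\left(-39,W{\left(-1,6 \right)} \right)} - 1269\right) \left(Z{\left(-5 \right)} - 701\right) = \left(- 39 \left(53 - \frac{1}{6}\right) - 1269\right) \left(-35 - 701\right) = \left(- 39 \left(53 - \frac{1}{6}\right) - 1269\right) \left(-736\right) = \left(\left(-39\right) \frac{317}{6} - 1269\right) \left(-736\right) = \left(- \frac{4121}{2} - 1269\right) \left(-736\right) = \left(- \frac{6659}{2}\right) \left(-736\right) = 2450512$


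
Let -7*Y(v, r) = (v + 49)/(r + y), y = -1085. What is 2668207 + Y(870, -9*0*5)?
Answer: 20265033084/7595 ≈ 2.6682e+6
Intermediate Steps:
Y(v, r) = -(49 + v)/(7*(-1085 + r)) (Y(v, r) = -(v + 49)/(7*(r - 1085)) = -(49 + v)/(7*(-1085 + r)))
2668207 + Y(870, -9*0*5) = 2668207 + (-49 - 1*870)/(7*(-1085 - 9*0*5)) = 2668207 + (-49 - 870)/(7*(-1085 + 0*5)) = 2668207 + (⅐)*(-919)/(-1085 + 0) = 2668207 + (⅐)*(-919)/(-1085) = 2668207 + (⅐)*(-1/1085)*(-919) = 2668207 + 919/7595 = 20265033084/7595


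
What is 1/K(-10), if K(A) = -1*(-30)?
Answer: 1/30 ≈ 0.033333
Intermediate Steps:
K(A) = 30
1/K(-10) = 1/30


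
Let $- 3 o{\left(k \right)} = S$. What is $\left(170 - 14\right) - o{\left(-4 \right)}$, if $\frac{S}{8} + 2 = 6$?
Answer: $\frac{500}{3} \approx 166.67$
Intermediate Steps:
$S = 32$ ($S = -16 + 8 \cdot 6 = -16 + 48 = 32$)
$o{\left(k \right)} = - \frac{32}{3}$ ($o{\left(k \right)} = \left(- \frac{1}{3}\right) 32 = - \frac{32}{3}$)
$\left(170 - 14\right) - o{\left(-4 \right)} = \left(170 - 14\right) - - \frac{32}{3} = \left(170 - 14\right) + \frac{32}{3} = 156 + \frac{32}{3} = \frac{500}{3}$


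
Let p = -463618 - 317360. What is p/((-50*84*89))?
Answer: 130163/62300 ≈ 2.0893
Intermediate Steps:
p = -780978
p/((-50*84*89)) = -780978/(-50*84*89) = -780978/((-4200*89)) = -780978/(-373800) = -780978*(-1/373800) = 130163/62300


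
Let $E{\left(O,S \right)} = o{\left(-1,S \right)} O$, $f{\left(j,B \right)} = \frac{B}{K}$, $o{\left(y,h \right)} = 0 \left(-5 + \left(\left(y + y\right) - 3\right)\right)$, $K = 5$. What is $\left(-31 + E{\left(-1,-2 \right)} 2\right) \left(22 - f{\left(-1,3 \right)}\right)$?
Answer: $- \frac{3317}{5} \approx -663.4$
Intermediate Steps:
$o{\left(y,h \right)} = 0$ ($o{\left(y,h \right)} = 0 \left(-5 + \left(2 y - 3\right)\right) = 0 \left(-5 + \left(-3 + 2 y\right)\right) = 0 \left(-8 + 2 y\right) = 0$)
$f{\left(j,B \right)} = \frac{B}{5}$
$E{\left(O,S \right)} = 0$ ($E{\left(O,S \right)} = 0 O = 0$)
$\left(-31 + E{\left(-1,-2 \right)} 2\right) \left(22 - f{\left(-1,3 \right)}\right) = \left(-31 + 0 \cdot 2\right) \left(22 - \frac{1}{5} \cdot 3\right) = \left(-31 + 0\right) \left(22 - \frac{3}{5}\right) = - 31 \left(22 - \frac{3}{5}\right) = \left(-31\right) \frac{107}{5} = - \frac{3317}{5}$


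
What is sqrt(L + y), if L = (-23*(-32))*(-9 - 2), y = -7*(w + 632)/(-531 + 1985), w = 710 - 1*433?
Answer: I*sqrt(17125134938)/1454 ≈ 90.002*I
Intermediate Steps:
w = 277 (w = 710 - 433 = 277)
y = -6363/1454 (y = -7*(277 + 632)/(-531 + 1985) = -6363/1454 ≈ -4.3762)
L = -8096 (L = 736*(-11) = -8096)
sqrt(L + y) = sqrt(-8096 - 6363/1454) = sqrt(-11777947/1454) = I*sqrt(17125134938)/1454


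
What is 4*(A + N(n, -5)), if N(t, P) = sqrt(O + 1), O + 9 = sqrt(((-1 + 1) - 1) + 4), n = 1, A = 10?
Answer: 40 + 4*sqrt(-8 + sqrt(3)) ≈ 40.0 + 10.014*I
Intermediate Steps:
O = -9 + sqrt(3) (O = -9 + sqrt(((-1 + 1) - 1) + 4) = -9 + sqrt((0 - 1) + 4) = -9 + sqrt(-1 + 4) = -9 + sqrt(3) ≈ -7.2680)
N(t, P) = sqrt(-8 + sqrt(3)) (N(t, P) = sqrt((-9 + sqrt(3)) + 1) = sqrt(-8 + sqrt(3)))
4*(A + N(n, -5)) = 4*(10 + sqrt(-8 + sqrt(3))) = 40 + 4*sqrt(-8 + sqrt(3))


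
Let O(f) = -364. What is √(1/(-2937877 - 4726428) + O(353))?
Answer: I*√21381931900085405/7664305 ≈ 19.079*I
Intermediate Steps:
√(1/(-2937877 - 4726428) + O(353)) = √(1/(-2937877 - 4726428) - 364) = √(1/(-7664305) - 364) = √(-1/7664305 - 364) = √(-2789807021/7664305) = I*√21381931900085405/7664305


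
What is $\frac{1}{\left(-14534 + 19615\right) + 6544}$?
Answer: $\frac{1}{11625} \approx 8.6021 \cdot 10^{-5}$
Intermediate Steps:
$\frac{1}{\left(-14534 + 19615\right) + 6544} = \frac{1}{5081 + 6544} = \frac{1}{11625}$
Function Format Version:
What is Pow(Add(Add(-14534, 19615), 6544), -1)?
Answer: Rational(1, 11625) ≈ 8.6021e-5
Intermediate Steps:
Pow(Add(Add(-14534, 19615), 6544), -1) = Pow(Add(5081, 6544), -1) = Pow(11625, -1) = Rational(1, 11625)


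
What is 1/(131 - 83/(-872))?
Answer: 872/114315 ≈ 0.0076280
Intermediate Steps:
1/(131 - 83/(-872)) = 1/(131 - 83*(-1/872)) = 1/(131 + 83/872) = 1/(114315/872) = 872/114315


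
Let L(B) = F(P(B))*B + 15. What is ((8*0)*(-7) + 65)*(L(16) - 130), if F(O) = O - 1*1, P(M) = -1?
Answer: -9555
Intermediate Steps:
F(O) = -1 + O (F(O) = O - 1 = -1 + O)
L(B) = 15 - 2*B (L(B) = (-1 - 1)*B + 15 = -2*B + 15 = 15 - 2*B)
((8*0)*(-7) + 65)*(L(16) - 130) = ((8*0)*(-7) + 65)*((15 - 2*16) - 130) = (0*(-7) + 65)*((15 - 32) - 130) = (0 + 65)*(-17 - 130) = 65*(-147) = -9555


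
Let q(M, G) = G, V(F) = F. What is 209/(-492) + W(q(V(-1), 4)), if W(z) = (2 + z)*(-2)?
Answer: -6113/492 ≈ -12.425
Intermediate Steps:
W(z) = -4 - 2*z
209/(-492) + W(q(V(-1), 4)) = 209/(-492) + (-4 - 2*4) = 209*(-1/492) + (-4 - 8) = -209/492 - 12 = -6113/492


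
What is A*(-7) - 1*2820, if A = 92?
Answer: -3464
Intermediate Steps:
A*(-7) - 1*2820 = 92*(-7) - 1*2820 = -644 - 2820 = -3464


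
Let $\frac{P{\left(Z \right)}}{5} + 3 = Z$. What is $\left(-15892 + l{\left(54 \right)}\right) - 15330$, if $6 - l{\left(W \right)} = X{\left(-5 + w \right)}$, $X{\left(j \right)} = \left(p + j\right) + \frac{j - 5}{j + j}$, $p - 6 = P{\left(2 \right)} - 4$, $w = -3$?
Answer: $- \frac{499293}{16} \approx -31206.0$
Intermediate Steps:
$P{\left(Z \right)} = -15 + 5 Z$
$p = -3$ ($p = 6 + \left(\left(-15 + 5 \cdot 2\right) - 4\right) = 6 + \left(\left(-15 + 10\right) - 4\right) = 6 - 9 = -3$)
$X{\left(j \right)} = -3 + j + \frac{-5 + j}{2 j}$ ($X{\left(j \right)} = \left(-3 + j\right) + \frac{j - 5}{j + j} = \left(-3 + j\right) + \frac{-5 + j}{2 j} = -3 + j + \frac{-5 + j}{2 j}$)
$l{\left(W \right)} = \frac{259}{16}$ ($l{\left(W \right)} = 6 - \left(- \frac{5}{2} - 8 - \frac{5}{2 \left(-5 - 3\right)}\right) = 6 - \left(- \frac{5}{2} - 8 - \frac{5}{2 \left(-8\right)}\right) = 6 - \left(- \frac{5}{2} - 8 - - \frac{5}{16}\right) = 6 - \left(- \frac{5}{2} - 8 + \frac{5}{16}\right) = 6 - - \frac{163}{16} = 6 + \frac{163}{16} = \frac{259}{16}$)
$\left(-15892 + l{\left(54 \right)}\right) - 15330 = \left(-15892 + \frac{259}{16}\right) - 15330 = - \frac{254013}{16} - 15330 = - \frac{499293}{16}$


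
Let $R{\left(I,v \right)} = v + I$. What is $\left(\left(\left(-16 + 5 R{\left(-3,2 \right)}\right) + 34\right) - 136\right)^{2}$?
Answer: $15129$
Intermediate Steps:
$R{\left(I,v \right)} = I + v$
$\left(\left(\left(-16 + 5 R{\left(-3,2 \right)}\right) + 34\right) - 136\right)^{2} = \left(\left(\left(-16 + 5 \left(-3 + 2\right)\right) + 34\right) - 136\right)^{2} = \left(\left(\left(-16 + 5 \left(-1\right)\right) + 34\right) - 136\right)^{2} = \left(\left(\left(-16 - 5\right) + 34\right) - 136\right)^{2} = \left(\left(-21 + 34\right) - 136\right)^{2} = \left(13 - 136\right)^{2} = \left(-123\right)^{2} = 15129$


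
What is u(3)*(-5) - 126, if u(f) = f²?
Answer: -171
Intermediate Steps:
u(3)*(-5) - 126 = 3²*(-5) - 126 = 9*(-5) - 126 = -45 - 126 = -171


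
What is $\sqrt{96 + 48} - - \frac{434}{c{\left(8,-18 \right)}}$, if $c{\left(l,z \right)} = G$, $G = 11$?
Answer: $\frac{566}{11} \approx 51.455$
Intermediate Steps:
$c{\left(l,z \right)} = 11$
$\sqrt{96 + 48} - - \frac{434}{c{\left(8,-18 \right)}} = \sqrt{96 + 48} - - \frac{434}{11} = \sqrt{144} - \left(-434\right) \frac{1}{11} = 12 - - \frac{434}{11} = 12 + \frac{434}{11} = \frac{566}{11}$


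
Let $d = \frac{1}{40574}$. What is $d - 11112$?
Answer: $- \frac{450858287}{40574} \approx -11112.0$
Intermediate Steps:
$d = \frac{1}{40574} \approx 2.4646 \cdot 10^{-5}$
$d - 11112 = \frac{1}{40574} - 11112 = - \frac{450858287}{40574}$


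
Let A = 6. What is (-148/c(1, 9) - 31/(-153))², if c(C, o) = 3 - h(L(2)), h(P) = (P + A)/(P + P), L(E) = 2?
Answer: 511347769/23409 ≈ 21844.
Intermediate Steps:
h(P) = (6 + P)/(2*P) (h(P) = (P + 6)/(P + P) = (6 + P)/((2*P)) = (6 + P)*(1/(2*P)) = (6 + P)/(2*P))
c(C, o) = 1 (c(C, o) = 3 - (6 + 2)/(2*2) = 3 - 8/(2*2) = 3 - 1*2 = 3 - 2 = 1)
(-148/c(1, 9) - 31/(-153))² = (-148/1 - 31/(-153))² = (-148*1 - 31*(-1/153))² = (-148 + 31/153)² = (-22613/153)² = 511347769/23409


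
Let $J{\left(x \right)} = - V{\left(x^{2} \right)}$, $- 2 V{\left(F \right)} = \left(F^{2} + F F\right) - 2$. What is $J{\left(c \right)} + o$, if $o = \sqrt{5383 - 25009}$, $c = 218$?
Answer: $2258530575 + i \sqrt{19626} \approx 2.2585 \cdot 10^{9} + 140.09 i$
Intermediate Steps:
$V{\left(F \right)} = 1 - F^{2}$ ($V{\left(F \right)} = - \frac{\left(F^{2} + F F\right) - 2}{2} = - \frac{\left(F^{2} + F^{2}\right) - 2}{2} = - \frac{2 F^{2} - 2}{2} = - \frac{-2 + 2 F^{2}}{2} = 1 - F^{2}$)
$J{\left(x \right)} = -1 + x^{4}$ ($J{\left(x \right)} = - (1 - \left(x^{2}\right)^{2}) = - (1 - x^{4}) = -1 + x^{4}$)
$o = i \sqrt{19626}$ ($o = \sqrt{-19626} = i \sqrt{19626} \approx 140.09 i$)
$J{\left(c \right)} + o = \left(-1 + 218^{4}\right) + i \sqrt{19626} = \left(-1 + 2258530576\right) + i \sqrt{19626} = 2258530575 + i \sqrt{19626}$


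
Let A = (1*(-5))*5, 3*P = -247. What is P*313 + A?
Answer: -77386/3 ≈ -25795.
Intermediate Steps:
P = -247/3 (P = (1/3)*(-247) = -247/3 ≈ -82.333)
A = -25 (A = -5*5 = -25)
P*313 + A = -247/3*313 - 25 = -77311/3 - 25 = -77386/3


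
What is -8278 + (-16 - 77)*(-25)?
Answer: -5953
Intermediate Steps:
-8278 + (-16 - 77)*(-25) = -8278 - 93*(-25) = -8278 + 2325 = -5953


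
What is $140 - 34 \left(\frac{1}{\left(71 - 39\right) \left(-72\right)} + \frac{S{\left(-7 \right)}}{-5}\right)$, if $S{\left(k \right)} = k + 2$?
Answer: $\frac{122129}{1152} \approx 106.01$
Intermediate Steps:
$S{\left(k \right)} = 2 + k$
$140 - 34 \left(\frac{1}{\left(71 - 39\right) \left(-72\right)} + \frac{S{\left(-7 \right)}}{-5}\right) = 140 - 34 \left(\frac{1}{\left(71 - 39\right) \left(-72\right)} + \frac{2 - 7}{-5}\right) = 140 - 34 \left(\frac{1}{32} \left(- \frac{1}{72}\right) - -1\right) = 140 - 34 \left(\frac{1}{32} \left(- \frac{1}{72}\right) + 1\right) = 140 - 34 \left(- \frac{1}{2304} + 1\right) = 140 - \frac{39151}{1152} = \frac{122129}{1152}$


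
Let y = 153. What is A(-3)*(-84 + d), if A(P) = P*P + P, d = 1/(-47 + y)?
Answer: -26709/53 ≈ -503.94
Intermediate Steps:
d = 1/106 (d = 1/(-47 + 153) = 1/106 ≈ 0.0094340)
A(P) = P + P**2 (A(P) = P**2 + P = P + P**2)
A(-3)*(-84 + d) = (-3*(1 - 3))*(-84 + 1/106) = -3*(-2)*(-8903/106) = 6*(-8903/106) = -26709/53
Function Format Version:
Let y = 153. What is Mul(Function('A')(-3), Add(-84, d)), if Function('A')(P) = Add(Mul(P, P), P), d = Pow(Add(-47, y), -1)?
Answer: Rational(-26709, 53) ≈ -503.94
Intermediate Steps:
d = Rational(1, 106) (d = Pow(Add(-47, 153), -1) = Pow(106, -1) = Rational(1, 106) ≈ 0.0094340)
Function('A')(P) = Add(P, Pow(P, 2)) (Function('A')(P) = Add(Pow(P, 2), P) = Add(P, Pow(P, 2)))
Mul(Function('A')(-3), Add(-84, d)) = Mul(Mul(-3, Add(1, -3)), Add(-84, Rational(1, 106))) = Mul(Mul(-3, -2), Rational(-8903, 106)) = Mul(6, Rational(-8903, 106)) = Rational(-26709, 53)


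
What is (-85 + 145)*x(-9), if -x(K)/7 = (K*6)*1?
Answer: 22680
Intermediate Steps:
x(K) = -42*K (x(K) = -7*K*6 = -7*6*K = -42*K)
(-85 + 145)*x(-9) = (-85 + 145)*(-42*(-9)) = 60*378 = 22680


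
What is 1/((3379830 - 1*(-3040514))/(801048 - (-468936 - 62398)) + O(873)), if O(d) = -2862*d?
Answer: -666191/1664492324294 ≈ -4.0024e-7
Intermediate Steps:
1/((3379830 - 1*(-3040514))/(801048 - (-468936 - 62398)) + O(873)) = 1/((3379830 - 1*(-3040514))/(801048 - (-468936 - 62398)) - 2862*873) = 1/((3379830 + 3040514)/(801048 - 1*(-531334)) - 2498526) = 1/(6420344/(801048 + 531334) - 2498526) = 1/(6420344/1332382 - 2498526) = 1/(6420344*(1/1332382) - 2498526) = 1/(3210172/666191 - 2498526) = 1/(-1664492324294/666191) = -666191/1664492324294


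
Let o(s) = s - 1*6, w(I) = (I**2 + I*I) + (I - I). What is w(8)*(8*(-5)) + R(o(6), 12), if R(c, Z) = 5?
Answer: -5115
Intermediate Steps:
w(I) = 2*I**2 (w(I) = (I**2 + I**2) + 0 = 2*I**2 + 0 = 2*I**2)
o(s) = -6 + s (o(s) = s - 6 = -6 + s)
w(8)*(8*(-5)) + R(o(6), 12) = (2*8**2)*(8*(-5)) + 5 = (2*64)*(-40) + 5 = 128*(-40) + 5 = -5120 + 5 = -5115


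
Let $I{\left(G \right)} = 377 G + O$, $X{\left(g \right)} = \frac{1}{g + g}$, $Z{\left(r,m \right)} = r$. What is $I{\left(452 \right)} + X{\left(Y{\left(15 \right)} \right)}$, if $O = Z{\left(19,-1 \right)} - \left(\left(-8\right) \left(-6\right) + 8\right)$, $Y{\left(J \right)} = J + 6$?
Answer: $\frac{7155415}{42} \approx 1.7037 \cdot 10^{5}$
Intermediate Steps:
$Y{\left(J \right)} = 6 + J$
$X{\left(g \right)} = \frac{1}{2 g}$
$O = -37$ ($O = 19 - \left(\left(-8\right) \left(-6\right) + 8\right) = 19 - \left(48 + 8\right) = 19 - 56 = -37$)
$I{\left(G \right)} = -37 + 377 G$ ($I{\left(G \right)} = 377 G - 37 = -37 + 377 G$)
$I{\left(452 \right)} + X{\left(Y{\left(15 \right)} \right)} = \left(-37 + 377 \cdot 452\right) + \frac{1}{2 \left(6 + 15\right)} = \left(-37 + 170404\right) + \frac{1}{2 \cdot 21} = 170367 + \frac{1}{2} \cdot \frac{1}{21} = 170367 + \frac{1}{42} = \frac{7155415}{42}$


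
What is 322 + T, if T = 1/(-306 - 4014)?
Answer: 1391039/4320 ≈ 322.00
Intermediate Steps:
T = -1/4320 (T = 1/(-4320) = -1/4320 ≈ -0.00023148)
322 + T = 322 - 1/4320 = 1391039/4320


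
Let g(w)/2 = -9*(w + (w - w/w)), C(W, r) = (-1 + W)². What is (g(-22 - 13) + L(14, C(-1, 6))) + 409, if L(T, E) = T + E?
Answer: 1705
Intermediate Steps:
g(w) = 18 - 36*w (g(w) = 2*(-9*(w + (w - w/w))) = 2*(-9*(w + (w - 1*1))) = 2*(-9*(w + (w - 1))) = 2*(-9*(w + (-1 + w))) = 2*(-9*(-1 + 2*w)) = 2*(9 - 18*w) = 18 - 36*w)
L(T, E) = E + T
(g(-22 - 13) + L(14, C(-1, 6))) + 409 = ((18 - 36*(-22 - 13)) + ((-1 - 1)² + 14)) + 409 = ((18 - 36*(-35)) + ((-2)² + 14)) + 409 = ((18 + 1260) + (4 + 14)) + 409 = (1278 + 18) + 409 = 1296 + 409 = 1705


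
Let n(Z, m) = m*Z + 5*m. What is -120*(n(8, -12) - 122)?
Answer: 33360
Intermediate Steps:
n(Z, m) = 5*m + Z*m (n(Z, m) = Z*m + 5*m = 5*m + Z*m)
-120*(n(8, -12) - 122) = -120*(-12*(5 + 8) - 122) = -120*(-12*13 - 122) = -120*(-156 - 122) = -120*(-278) = 33360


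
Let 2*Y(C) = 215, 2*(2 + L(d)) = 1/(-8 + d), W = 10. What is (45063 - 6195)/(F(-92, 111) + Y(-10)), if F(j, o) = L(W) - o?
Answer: -51824/7 ≈ -7403.4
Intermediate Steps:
L(d) = -2 + 1/(2*(-8 + d))
F(j, o) = -7/4 - o (F(j, o) = (33 - 4*10)/(2*(-8 + 10)) - o = (1/2)*(33 - 40)/2 - o = (1/2)*(1/2)*(-7) - o = -7/4 - o)
Y(C) = 215/2 (Y(C) = (1/2)*215 = 215/2)
(45063 - 6195)/(F(-92, 111) + Y(-10)) = (45063 - 6195)/((-7/4 - 1*111) + 215/2) = 38868/((-7/4 - 111) + 215/2) = 38868/(-451/4 + 215/2) = 38868/(-21/4) = 38868*(-4/21) = -51824/7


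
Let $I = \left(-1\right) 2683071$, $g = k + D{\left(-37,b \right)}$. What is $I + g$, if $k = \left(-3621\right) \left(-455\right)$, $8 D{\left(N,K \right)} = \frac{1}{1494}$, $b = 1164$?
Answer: $- \frac{12376487231}{11952} \approx -1.0355 \cdot 10^{6}$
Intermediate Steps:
$D{\left(N,K \right)} = \frac{1}{11952}$ ($D{\left(N,K \right)} = \frac{1}{8 \cdot 1494} = \frac{1}{8} \cdot \frac{1}{1494} = \frac{1}{11952}$)
$k = 1647555$
$g = \frac{19691577361}{11952}$ ($g = 1647555 + \frac{1}{11952} = \frac{19691577361}{11952} \approx 1.6476 \cdot 10^{6}$)
$I = -2683071$
$I + g = -2683071 + \frac{19691577361}{11952} = - \frac{12376487231}{11952}$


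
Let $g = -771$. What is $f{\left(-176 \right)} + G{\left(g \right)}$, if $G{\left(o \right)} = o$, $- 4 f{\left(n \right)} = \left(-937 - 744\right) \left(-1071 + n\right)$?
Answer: $- \frac{2099291}{4} \approx -5.2482 \cdot 10^{5}$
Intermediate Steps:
$f{\left(n \right)} = - \frac{1800351}{4} + \frac{1681 n}{4}$ ($f{\left(n \right)} = - \frac{\left(-937 - 744\right) \left(-1071 + n\right)}{4} = - \frac{\left(-1681\right) \left(-1071 + n\right)}{4} = - \frac{1800351 - 1681 n}{4} = - \frac{1800351}{4} + \frac{1681 n}{4}$)
$f{\left(-176 \right)} + G{\left(g \right)} = \left(- \frac{1800351}{4} + \frac{1681}{4} \left(-176\right)\right) - 771 = \left(- \frac{1800351}{4} - 73964\right) - 771 = - \frac{2096207}{4} - 771 = - \frac{2099291}{4}$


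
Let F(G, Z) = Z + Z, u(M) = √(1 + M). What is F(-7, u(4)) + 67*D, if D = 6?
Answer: 402 + 2*√5 ≈ 406.47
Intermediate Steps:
F(G, Z) = 2*Z
F(-7, u(4)) + 67*D = 2*√(1 + 4) + 67*6 = 2*√5 + 402 = 402 + 2*√5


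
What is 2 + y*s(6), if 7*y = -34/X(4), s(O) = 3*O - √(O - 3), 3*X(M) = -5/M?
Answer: 7414/35 - 408*√3/35 ≈ 191.64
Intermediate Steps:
X(M) = -5/(3*M) (X(M) = (-5/M)/3 = -5/(3*M))
s(O) = -√(-3 + O) + 3*O (s(O) = 3*O - √(-3 + O) = -√(-3 + O) + 3*O)
y = 408/35 (y = (-34/((-5/3/4)))/7 = (-34/((-5/3*¼)))/7 = (-34/(-5/12))/7 = (-34*(-12/5))/7 = (⅐)*(408/5) = 408/35 ≈ 11.657)
2 + y*s(6) = 2 + 408*(-√(-3 + 6) + 3*6)/35 = 2 + 408*(-√3 + 18)/35 = 2 + 408*(18 - √3)/35 = 2 + (7344/35 - 408*√3/35) = 7414/35 - 408*√3/35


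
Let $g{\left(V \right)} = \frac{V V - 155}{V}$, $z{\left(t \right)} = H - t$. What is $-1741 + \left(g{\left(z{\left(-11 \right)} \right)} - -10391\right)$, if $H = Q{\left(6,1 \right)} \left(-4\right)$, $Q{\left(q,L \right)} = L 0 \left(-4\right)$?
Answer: $\frac{95116}{11} \approx 8646.9$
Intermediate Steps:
$Q{\left(q,L \right)} = 0$ ($Q{\left(q,L \right)} = 0 \left(-4\right) = 0$)
$H = 0$ ($H = 0 \left(-4\right) = 0$)
$z{\left(t \right)} = - t$ ($z{\left(t \right)} = 0 - t = - t$)
$g{\left(V \right)} = \frac{-155 + V^{2}}{V}$ ($g{\left(V \right)} = \frac{V^{2} - 155}{V} = \frac{-155 + V^{2}}{V}$)
$-1741 + \left(g{\left(z{\left(-11 \right)} \right)} - -10391\right) = -1741 - \left(-10402 + \frac{155}{11}\right) = -1741 + \left(\left(11 - \frac{155}{11}\right) + 10391\right) = -1741 + \left(- \frac{34}{11} + 10391\right) = -1741 + \frac{114267}{11} = \frac{95116}{11}$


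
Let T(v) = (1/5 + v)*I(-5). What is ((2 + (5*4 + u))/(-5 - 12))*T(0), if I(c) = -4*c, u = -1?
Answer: -84/17 ≈ -4.9412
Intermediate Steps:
T(v) = 4 + 20*v (T(v) = (1/5 + v)*(-4*(-5)) = (⅕ + v)*20 = 4 + 20*v)
((2 + (5*4 + u))/(-5 - 12))*T(0) = ((2 + (5*4 - 1))/(-5 - 12))*(4 + 20*0) = ((2 + (20 - 1))/(-17))*(4 + 0) = ((2 + 19)*(-1/17))*4 = (21*(-1/17))*4 = -21/17*4 = -84/17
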